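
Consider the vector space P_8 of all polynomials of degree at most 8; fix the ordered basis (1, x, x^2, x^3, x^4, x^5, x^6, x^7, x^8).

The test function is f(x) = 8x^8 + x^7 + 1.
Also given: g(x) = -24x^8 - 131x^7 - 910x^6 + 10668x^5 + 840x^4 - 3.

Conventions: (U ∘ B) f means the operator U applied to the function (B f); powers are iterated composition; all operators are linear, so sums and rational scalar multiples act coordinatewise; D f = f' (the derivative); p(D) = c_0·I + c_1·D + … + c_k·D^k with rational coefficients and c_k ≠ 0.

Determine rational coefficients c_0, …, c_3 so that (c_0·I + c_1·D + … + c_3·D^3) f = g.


p(D) = -3·I − 2·D − 2·D^2 + 4·D^3, i.e. c_0 = -3, c_1 = -2, c_2 = -2, c_3 = 4

D^0 f = 8x^8 + x^7 + 1
D^1 f = 64x^7 + 7x^6
D^2 f = 448x^6 + 42x^5
D^3 f = 2688x^5 + 210x^4
matching coefficients of g against c_0 f + c_1 Df + … from the top degree down determines the c_i
solution: c_0 = -3, c_1 = -2, c_2 = -2, c_3 = 4


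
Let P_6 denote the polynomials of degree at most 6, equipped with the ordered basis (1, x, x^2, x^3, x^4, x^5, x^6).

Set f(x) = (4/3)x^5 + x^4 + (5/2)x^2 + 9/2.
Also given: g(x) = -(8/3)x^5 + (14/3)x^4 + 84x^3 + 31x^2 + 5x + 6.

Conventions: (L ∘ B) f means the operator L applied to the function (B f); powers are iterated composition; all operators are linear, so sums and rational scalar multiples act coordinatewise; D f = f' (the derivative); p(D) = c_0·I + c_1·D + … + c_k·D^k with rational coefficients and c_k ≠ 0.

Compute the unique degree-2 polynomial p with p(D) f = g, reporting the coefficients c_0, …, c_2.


c_0 = -2, c_1 = 1, c_2 = 3

D^0 f = (4/3)x^5 + x^4 + (5/2)x^2 + 9/2
D^1 f = (20/3)x^4 + 4x^3 + 5x
D^2 f = (80/3)x^3 + 12x^2 + 5
matching coefficients of g against c_0 f + c_1 Df + … from the top degree down determines the c_i
solution: c_0 = -2, c_1 = 1, c_2 = 3


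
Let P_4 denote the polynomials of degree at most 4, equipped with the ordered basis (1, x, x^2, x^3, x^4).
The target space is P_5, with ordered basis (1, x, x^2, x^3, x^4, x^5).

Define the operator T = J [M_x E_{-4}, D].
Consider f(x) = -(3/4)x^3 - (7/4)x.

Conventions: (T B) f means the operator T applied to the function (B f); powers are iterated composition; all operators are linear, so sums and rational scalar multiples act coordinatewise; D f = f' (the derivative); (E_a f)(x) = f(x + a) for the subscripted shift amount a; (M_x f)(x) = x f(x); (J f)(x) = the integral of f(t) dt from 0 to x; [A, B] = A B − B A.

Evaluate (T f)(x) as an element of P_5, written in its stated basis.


the image equals g(x) = (3/16)x^4 - 3x^3 + (151/8)x^2 - 55x

D f = -(9/4)x^2 - 7/4
E_{-4} D f = -(9/4)x^2 + 18x - 151/4
M_x E_{-4} D f = -(9/4)x^3 + 18x^2 - (151/4)x
E_{-4} f = -(3/4)x^3 + 9x^2 - (151/4)x + 55
M_x E_{-4} f = -(3/4)x^4 + 9x^3 - (151/4)x^2 + 55x
D (M_x E_{-4}) f = -3x^3 + 27x^2 - (151/2)x + 55
[M_x E_{-4}, D] f = (3/4)x^3 - 9x^2 + (151/4)x - 55
J [M_x E_{-4}, D] f = (3/16)x^4 - 3x^3 + (151/8)x^2 - 55x


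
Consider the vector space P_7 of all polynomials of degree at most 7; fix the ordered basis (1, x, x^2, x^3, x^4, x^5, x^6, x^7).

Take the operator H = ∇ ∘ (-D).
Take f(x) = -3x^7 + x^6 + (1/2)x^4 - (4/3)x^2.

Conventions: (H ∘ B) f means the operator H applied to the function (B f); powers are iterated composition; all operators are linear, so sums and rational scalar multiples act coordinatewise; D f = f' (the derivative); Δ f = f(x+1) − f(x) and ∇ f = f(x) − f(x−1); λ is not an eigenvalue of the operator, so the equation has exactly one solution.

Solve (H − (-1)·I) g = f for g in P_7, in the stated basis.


the image equals g(x) = -3x^7 + x^6 - 126x^5 + (691/2)x^4 - 3000x^3 + (24899/3)x^2 - 24822x + 82915/3

write g with unknown coordinates in the stated basis and equate coefficients in (H − (-1)·I) g = f
solving from the highest basis element down gives g = -3x^7 + x^6 - 126x^5 + (691/2)x^4 - 3000x^3 + (24899/3)x^2 - 24822x + 82915/3
check: H g = 126x^5 - 345x^4 + 3000x^3 - 8301x^2 + 24822x - 82915/3
so H g − (-1)·g = -3x^7 + x^6 + (1/2)x^4 - (4/3)x^2 = f ✓


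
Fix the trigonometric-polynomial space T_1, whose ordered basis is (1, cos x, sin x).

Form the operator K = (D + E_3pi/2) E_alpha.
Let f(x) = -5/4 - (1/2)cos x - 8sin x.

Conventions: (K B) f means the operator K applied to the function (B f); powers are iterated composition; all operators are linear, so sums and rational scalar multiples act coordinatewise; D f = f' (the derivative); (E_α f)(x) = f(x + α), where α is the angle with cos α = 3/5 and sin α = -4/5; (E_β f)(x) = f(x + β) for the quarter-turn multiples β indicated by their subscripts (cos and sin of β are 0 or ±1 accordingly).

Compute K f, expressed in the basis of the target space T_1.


the result is g(x) = -5/4

E_alpha f = -5/4 + (61/10)cos x - (26/5)sin x
D E_alpha f = -(26/5)cos x - (61/10)sin x
E_3pi/2 E_alpha f = -5/4 + (26/5)cos x + (61/10)sin x
(D + E_3pi/2) E_alpha f = -5/4


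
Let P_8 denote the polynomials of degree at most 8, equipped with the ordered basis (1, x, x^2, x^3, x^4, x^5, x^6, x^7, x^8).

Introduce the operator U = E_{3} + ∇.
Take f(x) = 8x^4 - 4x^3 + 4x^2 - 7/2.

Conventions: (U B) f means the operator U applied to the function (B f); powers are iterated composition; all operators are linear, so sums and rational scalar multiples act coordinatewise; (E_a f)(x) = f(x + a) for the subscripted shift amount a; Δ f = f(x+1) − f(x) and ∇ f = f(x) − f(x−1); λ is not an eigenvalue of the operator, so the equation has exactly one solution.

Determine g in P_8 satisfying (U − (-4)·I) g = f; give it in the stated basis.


write g with unknown coordinates in the stated basis and equate coefficients in (U − (-4)·I) g = f
solving from the highest basis element down gives g = (8/5)x^4 - (148/25)x^3 - (44/125)x^2 - (4288/625)x + 80649/6250
check: U g = (8/5)x^4 + (492/25)x^3 + (676/125)x^2 + (17152/625)x - 344471/6250
so U g − (-4)·g = 8x^4 - 4x^3 + 4x^2 - 7/2 = f ✓

the result is g(x) = (8/5)x^4 - (148/25)x^3 - (44/125)x^2 - (4288/625)x + 80649/6250


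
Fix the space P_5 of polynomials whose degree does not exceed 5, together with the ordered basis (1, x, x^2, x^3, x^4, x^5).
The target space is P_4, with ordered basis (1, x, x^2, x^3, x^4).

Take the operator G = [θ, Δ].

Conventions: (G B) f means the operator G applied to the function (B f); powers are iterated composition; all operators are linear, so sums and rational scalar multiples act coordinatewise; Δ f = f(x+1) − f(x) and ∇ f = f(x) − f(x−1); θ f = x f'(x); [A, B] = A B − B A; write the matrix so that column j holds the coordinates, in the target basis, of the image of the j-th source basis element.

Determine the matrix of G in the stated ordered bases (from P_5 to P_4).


the matrix is [[0, -1, -2, -3, -4, -5]; [0, 0, -2, -6, -12, -20]; [0, 0, 0, -3, -12, -30]; [0, 0, 0, 0, -4, -20]; [0, 0, 0, 0, 0, -5]] (rows listed top to bottom)

image of 1: 0
image of x: -1
image of x^2: -2x - 2
image of x^3: -3x^2 - 6x - 3
image of x^4: -4x^3 - 12x^2 - 12x - 4
image of x^5: -5x^4 - 20x^3 - 30x^2 - 20x - 5
each image's coordinates form column j of the matrix


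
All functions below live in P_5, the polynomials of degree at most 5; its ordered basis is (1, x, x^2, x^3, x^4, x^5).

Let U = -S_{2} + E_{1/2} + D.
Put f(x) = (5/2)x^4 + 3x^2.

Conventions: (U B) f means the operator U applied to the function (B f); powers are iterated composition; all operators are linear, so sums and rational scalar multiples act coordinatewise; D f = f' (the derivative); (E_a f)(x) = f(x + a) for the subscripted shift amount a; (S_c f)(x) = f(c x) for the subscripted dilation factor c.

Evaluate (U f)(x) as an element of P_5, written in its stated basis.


the image equals g(x) = -(75/2)x^4 + 15x^3 - (21/4)x^2 + (41/4)x + 29/32

S_{2} f = 40x^4 + 12x^2
(-S_{2}) f = -40x^4 - 12x^2
E_{1/2} f = (5/2)x^4 + 5x^3 + (27/4)x^2 + (17/4)x + 29/32
D f = 10x^3 + 6x
(-S_{2} + E_{1/2} + D) f = -(75/2)x^4 + 15x^3 - (21/4)x^2 + (41/4)x + 29/32


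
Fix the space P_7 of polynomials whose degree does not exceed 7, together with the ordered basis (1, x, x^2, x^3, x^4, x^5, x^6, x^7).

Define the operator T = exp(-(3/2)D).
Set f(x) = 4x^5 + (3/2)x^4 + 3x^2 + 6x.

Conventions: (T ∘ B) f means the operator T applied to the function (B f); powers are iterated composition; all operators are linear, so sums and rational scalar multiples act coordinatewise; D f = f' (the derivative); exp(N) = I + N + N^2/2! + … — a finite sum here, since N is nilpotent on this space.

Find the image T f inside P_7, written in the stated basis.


the image equals g(x) = 4x^5 - (57/2)x^4 + 81x^3 - (447/4)x^2 + 78x - 801/32

order-1 term: -30x^4 - 9x^3 - 9x - 9
order-2 term: 90x^3 + (81/4)x^2 + 27/4
order-3 term: -135x^2 - (81/4)x
order-4 term: (405/4)x + 243/32
order-5 term: -243/8
the series for exp(-(3/2)D) f terminates at order 5
exp(-(3/2)D) f = 4x^5 - (57/2)x^4 + 81x^3 - (447/4)x^2 + 78x - 801/32


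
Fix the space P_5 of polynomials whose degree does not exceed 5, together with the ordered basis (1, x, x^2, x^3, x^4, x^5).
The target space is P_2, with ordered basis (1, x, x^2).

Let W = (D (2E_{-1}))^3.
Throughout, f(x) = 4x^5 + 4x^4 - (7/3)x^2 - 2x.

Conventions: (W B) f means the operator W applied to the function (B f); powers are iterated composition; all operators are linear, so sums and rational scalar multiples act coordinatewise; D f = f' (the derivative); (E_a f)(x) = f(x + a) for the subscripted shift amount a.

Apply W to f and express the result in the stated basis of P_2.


E_{-1} f = 4x^5 - 16x^4 + 24x^3 - (55/3)x^2 + (20/3)x - 1/3
(2E_{-1}) f = 8x^5 - 32x^4 + 48x^3 - (110/3)x^2 + (40/3)x - 2/3
D (2E_{-1}) f = 40x^4 - 128x^3 + 144x^2 - (220/3)x + 40/3
E_{-1} (D (2E_{-1})) f = 40x^4 - 288x^3 + 768x^2 - (2716/3)x + 1196/3
(2E_{-1}) (D (2E_{-1})) f = 80x^4 - 576x^3 + 1536x^2 - (5432/3)x + 2392/3
D (2E_{-1}) (D (2E_{-1})) f = 320x^3 - 1728x^2 + 3072x - 5432/3
E_{-1} (D (2E_{-1})) (D (2E_{-1})) f = 320x^3 - 2688x^2 + 7488x - 20792/3
(2E_{-1}) (D (2E_{-1})) (D (2E_{-1})) f = 640x^3 - 5376x^2 + 14976x - 41584/3
D (2E_{-1}) (D (2E_{-1})) (D (2E_{-1})) f = 1920x^2 - 10752x + 14976

g(x) = 1920x^2 - 10752x + 14976


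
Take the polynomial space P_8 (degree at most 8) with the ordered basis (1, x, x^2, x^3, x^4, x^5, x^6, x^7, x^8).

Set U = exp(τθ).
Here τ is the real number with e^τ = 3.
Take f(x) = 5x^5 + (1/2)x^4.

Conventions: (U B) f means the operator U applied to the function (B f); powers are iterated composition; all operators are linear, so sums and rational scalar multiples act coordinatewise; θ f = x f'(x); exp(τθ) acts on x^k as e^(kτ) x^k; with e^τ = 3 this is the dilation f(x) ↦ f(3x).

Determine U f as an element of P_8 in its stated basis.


the result is g(x) = 1215x^5 + (81/2)x^4

exp(τθ) x^k = e^(kτ) x^k; with e^τ = 3 this sends x^k to 3^k x^k
x^4 ↦ 81 x^4
x^5 ↦ 243 x^5
applying this coordinatewise to f: exp(τθ) f = 1215x^5 + (81/2)x^4


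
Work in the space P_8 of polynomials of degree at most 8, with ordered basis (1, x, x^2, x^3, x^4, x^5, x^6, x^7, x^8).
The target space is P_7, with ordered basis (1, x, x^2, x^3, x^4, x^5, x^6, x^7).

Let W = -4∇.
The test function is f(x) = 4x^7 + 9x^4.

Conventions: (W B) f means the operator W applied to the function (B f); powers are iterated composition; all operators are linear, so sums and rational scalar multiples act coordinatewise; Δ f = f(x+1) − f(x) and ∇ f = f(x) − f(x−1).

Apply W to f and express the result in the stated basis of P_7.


∇ f = 28x^6 - 84x^5 + 140x^4 - 104x^3 + 30x^2 + 8x - 5
(-4∇) f = -112x^6 + 336x^5 - 560x^4 + 416x^3 - 120x^2 - 32x + 20

g(x) = -112x^6 + 336x^5 - 560x^4 + 416x^3 - 120x^2 - 32x + 20


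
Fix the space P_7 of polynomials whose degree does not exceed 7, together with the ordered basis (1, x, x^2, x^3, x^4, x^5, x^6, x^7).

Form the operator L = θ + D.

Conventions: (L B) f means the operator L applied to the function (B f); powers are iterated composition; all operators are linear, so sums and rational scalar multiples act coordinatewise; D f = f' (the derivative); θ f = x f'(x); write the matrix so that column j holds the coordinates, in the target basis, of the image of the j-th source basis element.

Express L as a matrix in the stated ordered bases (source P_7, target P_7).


the matrix is [[0, 1, 0, 0, 0, 0, 0, 0]; [0, 1, 2, 0, 0, 0, 0, 0]; [0, 0, 2, 3, 0, 0, 0, 0]; [0, 0, 0, 3, 4, 0, 0, 0]; [0, 0, 0, 0, 4, 5, 0, 0]; [0, 0, 0, 0, 0, 5, 6, 0]; [0, 0, 0, 0, 0, 0, 6, 7]; [0, 0, 0, 0, 0, 0, 0, 7]] (rows listed top to bottom)

image of 1: 0
image of x: x + 1
image of x^2: 2x^2 + 2x
image of x^3: 3x^3 + 3x^2
image of x^4: 4x^4 + 4x^3
image of x^5: 5x^5 + 5x^4
image of x^6: 6x^6 + 6x^5
image of x^7: 7x^7 + 7x^6
each image's coordinates form column j of the matrix


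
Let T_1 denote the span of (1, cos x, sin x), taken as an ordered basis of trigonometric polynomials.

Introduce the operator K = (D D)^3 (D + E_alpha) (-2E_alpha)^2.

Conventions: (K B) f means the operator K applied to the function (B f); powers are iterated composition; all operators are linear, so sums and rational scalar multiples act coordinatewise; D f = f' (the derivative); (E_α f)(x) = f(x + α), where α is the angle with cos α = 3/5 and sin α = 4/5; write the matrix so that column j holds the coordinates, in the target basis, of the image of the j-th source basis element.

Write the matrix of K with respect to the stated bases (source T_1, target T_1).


the matrix is [[0, 0, 0]; [0, 948/125, -36/125]; [0, 36/125, 948/125]] (rows listed top to bottom)

image of 1: 0
image of cos x: (948/125)cos x + (36/125)sin x
image of sin x: -(36/125)cos x + (948/125)sin x
each image's coordinates form column j of the matrix


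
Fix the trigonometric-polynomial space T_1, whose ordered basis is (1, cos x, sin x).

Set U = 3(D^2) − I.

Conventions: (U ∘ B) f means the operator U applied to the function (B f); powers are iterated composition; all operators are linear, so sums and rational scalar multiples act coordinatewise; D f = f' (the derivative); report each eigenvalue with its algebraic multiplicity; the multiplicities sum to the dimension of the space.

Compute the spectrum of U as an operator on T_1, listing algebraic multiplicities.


image of 1: -1
image of cos x: -4cos x
image of sin x: -4sin x
the matrix is diagonal; its diagonal is (-1, -4, -4)
for a triangular matrix the eigenvalues are the diagonal entries, with algebraic multiplicity their repetition count

λ = -4 (multiplicity 2), λ = -1 (multiplicity 1)


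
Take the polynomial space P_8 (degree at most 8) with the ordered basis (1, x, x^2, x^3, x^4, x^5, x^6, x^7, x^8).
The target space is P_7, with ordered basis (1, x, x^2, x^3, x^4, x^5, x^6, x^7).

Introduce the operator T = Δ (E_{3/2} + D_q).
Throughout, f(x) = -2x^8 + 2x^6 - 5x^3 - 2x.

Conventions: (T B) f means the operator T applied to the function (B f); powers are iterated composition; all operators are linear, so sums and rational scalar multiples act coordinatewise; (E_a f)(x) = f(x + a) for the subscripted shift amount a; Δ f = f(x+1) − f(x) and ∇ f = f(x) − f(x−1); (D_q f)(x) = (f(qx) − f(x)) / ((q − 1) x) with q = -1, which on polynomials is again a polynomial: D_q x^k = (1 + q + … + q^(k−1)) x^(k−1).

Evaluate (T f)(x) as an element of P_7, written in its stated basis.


the image equals g(x) = -16x^7 - 224x^6 - 1360x^5 - 4640x^4 - 9597x^3 - 12029x^2 - (16963/2)x - 10413/4

E_{3/2} f = -2x^8 - 24x^7 - 124x^6 - 360x^5 - (2565/4)x^4 - (1441/2)x^3 - (1017/2)x^2 - 218x - 6189/128
D_q f = -5x^2 - 2
(E_{3/2} + D_q) f = -2x^8 - 24x^7 - 124x^6 - 360x^5 - (2565/4)x^4 - (1441/2)x^3 - (1027/2)x^2 - 218x - 6445/128
Δ (E_{3/2} + D_q) f = -16x^7 - 224x^6 - 1360x^5 - 4640x^4 - 9597x^3 - 12029x^2 - (16963/2)x - 10413/4


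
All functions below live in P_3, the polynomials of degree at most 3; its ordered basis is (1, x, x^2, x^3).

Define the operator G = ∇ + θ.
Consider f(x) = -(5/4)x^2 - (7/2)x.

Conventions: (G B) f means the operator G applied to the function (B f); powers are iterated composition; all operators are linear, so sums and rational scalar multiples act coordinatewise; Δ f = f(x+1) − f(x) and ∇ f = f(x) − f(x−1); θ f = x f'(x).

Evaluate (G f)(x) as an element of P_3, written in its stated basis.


g(x) = -(5/2)x^2 - 6x - 9/4

∇ f = -(5/2)x - 9/4
θ f = -(5/2)x^2 - (7/2)x
(∇ + θ) f = -(5/2)x^2 - 6x - 9/4


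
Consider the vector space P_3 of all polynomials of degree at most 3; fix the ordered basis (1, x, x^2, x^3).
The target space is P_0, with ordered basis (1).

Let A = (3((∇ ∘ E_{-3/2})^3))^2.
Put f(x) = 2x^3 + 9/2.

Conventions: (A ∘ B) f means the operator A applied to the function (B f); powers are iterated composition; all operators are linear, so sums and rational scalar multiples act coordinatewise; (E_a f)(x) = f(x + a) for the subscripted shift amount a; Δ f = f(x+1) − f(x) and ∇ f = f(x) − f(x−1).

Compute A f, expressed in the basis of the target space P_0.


E_{-3/2} f = 2x^3 - 9x^2 + (27/2)x - 9/4
∇ E_{-3/2} f = 6x^2 - 24x + 49/2
E_{-3/2} (∇ ∘ E_{-3/2}) f = 6x^2 - 42x + 74
∇ E_{-3/2} (∇ ∘ E_{-3/2}) f = 12x - 48
E_{-3/2} (∇ ∘ E_{-3/2}) (∇ ∘ E_{-3/2}) f = 12x - 66
∇ E_{-3/2} (∇ ∘ E_{-3/2}) (∇ ∘ E_{-3/2}) f = 12
(3((∇ ∘ E_{-3/2})^3)) f = 36
E_{-3/2} (3((∇ ∘ E_{-3/2})^3)) f = 36
∇ E_{-3/2} (3((∇ ∘ E_{-3/2})^3)) f = 0
E_{-3/2} (∇ ∘ E_{-3/2}) (3((∇ ∘ E_{-3/2})^3)) f = 0
∇ E_{-3/2} (∇ ∘ E_{-3/2}) (3((∇ ∘ E_{-3/2})^3)) f = 0
E_{-3/2} (∇ ∘ E_{-3/2}) (∇ ∘ E_{-3/2}) (3((∇ ∘ E_{-3/2})^3)) f = 0
∇ E_{-3/2} (∇ ∘ E_{-3/2}) (∇ ∘ E_{-3/2}) (3((∇ ∘ E_{-3/2})^3)) f = 0
(3((∇ ∘ E_{-3/2})^3)) (3((∇ ∘ E_{-3/2})^3)) f = 0

the result is g(x) = 0


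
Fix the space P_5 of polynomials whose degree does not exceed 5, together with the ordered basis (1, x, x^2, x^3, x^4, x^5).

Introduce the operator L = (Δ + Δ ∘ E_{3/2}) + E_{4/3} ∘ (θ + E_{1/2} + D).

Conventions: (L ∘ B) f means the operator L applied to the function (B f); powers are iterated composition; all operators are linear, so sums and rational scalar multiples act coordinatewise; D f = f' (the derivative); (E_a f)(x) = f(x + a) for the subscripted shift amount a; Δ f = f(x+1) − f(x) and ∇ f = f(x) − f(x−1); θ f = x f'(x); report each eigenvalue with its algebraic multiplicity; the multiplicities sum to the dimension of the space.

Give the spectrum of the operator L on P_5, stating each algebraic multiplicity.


λ = 1 (multiplicity 1), λ = 2 (multiplicity 1), λ = 3 (multiplicity 1), λ = 4 (multiplicity 1), λ = 5 (multiplicity 1), λ = 6 (multiplicity 1)

image of 1: 1
image of x: 2x + 37/6
image of x^2: 3x^2 + 15x + 175/12
image of x^3: 4x^3 + (53/2)x^2 + (589/12)x + 6881/216
image of x^4: 5x^4 + (122/3)x^3 + (653/6)x^2 + (7393/54)x + 88673/1296
image of x^5: 6x^5 + (115/2)x^4 + (1195/6)x^3 + (13175/36)x^2 + (154615/432)x + 385291/2592
the matrix is upper triangular; its diagonal is (1, 2, 3, 4, 5, 6)
for a triangular matrix the eigenvalues are the diagonal entries, with algebraic multiplicity their repetition count


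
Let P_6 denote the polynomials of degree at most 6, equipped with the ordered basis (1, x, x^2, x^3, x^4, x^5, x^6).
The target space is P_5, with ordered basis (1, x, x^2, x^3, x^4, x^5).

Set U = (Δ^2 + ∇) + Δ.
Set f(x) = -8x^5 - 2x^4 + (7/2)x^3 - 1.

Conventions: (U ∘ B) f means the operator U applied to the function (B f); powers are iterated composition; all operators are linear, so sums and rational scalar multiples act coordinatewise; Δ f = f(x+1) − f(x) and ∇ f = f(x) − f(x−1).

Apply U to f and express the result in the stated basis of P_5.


Δ f = -40x^4 - 88x^3 - (163/2)x^2 - (75/2)x - 13/2
Δ Δ f = -160x^3 - 504x^2 - 587x - 247
∇ f = -40x^4 + 72x^3 - (115/2)x^2 + (43/2)x - 5/2
(Δ^2 + ∇) f = -40x^4 - 88x^3 - (1123/2)x^2 - (1131/2)x - 499/2
Δ f = -40x^4 - 88x^3 - (163/2)x^2 - (75/2)x - 13/2
((Δ^2 + ∇) + Δ) f = -80x^4 - 176x^3 - 643x^2 - 603x - 256

the image equals g(x) = -80x^4 - 176x^3 - 643x^2 - 603x - 256


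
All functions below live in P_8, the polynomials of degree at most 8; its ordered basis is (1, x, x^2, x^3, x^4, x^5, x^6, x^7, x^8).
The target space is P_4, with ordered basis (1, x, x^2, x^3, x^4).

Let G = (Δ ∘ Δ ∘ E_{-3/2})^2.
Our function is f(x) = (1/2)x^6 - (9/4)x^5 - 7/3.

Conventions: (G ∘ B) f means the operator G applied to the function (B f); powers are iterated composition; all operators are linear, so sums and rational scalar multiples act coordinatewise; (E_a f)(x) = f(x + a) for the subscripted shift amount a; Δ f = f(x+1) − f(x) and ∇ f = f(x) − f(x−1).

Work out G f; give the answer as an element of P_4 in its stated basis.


E_{-3/2} f = (1/2)x^6 - (27/4)x^5 + (135/4)x^4 - (675/8)x^3 + (3645/32)x^2 - (5103/64)x + 1963/96
Δ E_{-3/2} f = 3x^5 - (105/4)x^4 + (155/2)x^3 - (885/8)x^2 + (1263/16)x - 1453/64
Δ Δ E_{-3/2} f = 15x^4 - 75x^3 + 105x^2 - (315/4)x + 361/16
E_{-3/2} (Δ ∘ Δ ∘ E_{-3/2}) f = 15x^4 - 165x^3 + 645x^2 - (2205/2)x + 706
Δ E_{-3/2} (Δ ∘ Δ ∘ E_{-3/2}) f = 60x^3 - 405x^2 + 855x - 1215/2
Δ Δ E_{-3/2} (Δ ∘ Δ ∘ E_{-3/2}) f = 180x^2 - 630x + 510

the image equals g(x) = 180x^2 - 630x + 510


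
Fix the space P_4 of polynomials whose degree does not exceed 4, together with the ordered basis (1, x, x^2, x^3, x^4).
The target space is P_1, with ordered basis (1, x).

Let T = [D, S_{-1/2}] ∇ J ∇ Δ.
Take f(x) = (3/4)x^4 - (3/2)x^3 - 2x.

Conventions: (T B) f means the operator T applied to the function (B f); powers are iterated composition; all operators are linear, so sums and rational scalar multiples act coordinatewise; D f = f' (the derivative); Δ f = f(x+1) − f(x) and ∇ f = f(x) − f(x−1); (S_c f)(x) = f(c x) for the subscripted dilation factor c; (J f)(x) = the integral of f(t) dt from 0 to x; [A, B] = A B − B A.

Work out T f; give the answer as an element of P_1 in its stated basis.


Δ f = 3x^3 - (3/2)x - 11/4
∇ Δ f = 9x^2 - 9x + 3/2
J ∇ Δ f = 3x^3 - (9/2)x^2 + (3/2)x
∇ (J ∇ Δ) f = 9x^2 - 18x + 9
S_{-1/2} ∇ (J ∇ Δ) f = (9/4)x^2 + 9x + 9
D S_{-1/2} ∇ (J ∇ Δ) f = (9/2)x + 9
D ∇ (J ∇ Δ) f = 18x - 18
S_{-1/2} D ∇ (J ∇ Δ) f = -9x - 18
[D, S_{-1/2}] ∇ (J ∇ Δ) f = (27/2)x + 27

g(x) = (27/2)x + 27


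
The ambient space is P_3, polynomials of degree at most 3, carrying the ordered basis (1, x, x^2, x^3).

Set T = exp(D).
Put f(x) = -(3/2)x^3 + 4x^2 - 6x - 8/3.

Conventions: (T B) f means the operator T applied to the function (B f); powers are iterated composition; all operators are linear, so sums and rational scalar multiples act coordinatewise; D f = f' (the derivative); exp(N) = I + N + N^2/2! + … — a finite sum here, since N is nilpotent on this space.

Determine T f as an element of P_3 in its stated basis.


the image equals g(x) = -(3/2)x^3 - (1/2)x^2 - (5/2)x - 37/6

order-1 term: -(9/2)x^2 + 8x - 6
order-2 term: -(9/2)x + 4
order-3 term: -3/2
the series for exp(D) f terminates at order 3
exp(D) f = -(3/2)x^3 - (1/2)x^2 - (5/2)x - 37/6


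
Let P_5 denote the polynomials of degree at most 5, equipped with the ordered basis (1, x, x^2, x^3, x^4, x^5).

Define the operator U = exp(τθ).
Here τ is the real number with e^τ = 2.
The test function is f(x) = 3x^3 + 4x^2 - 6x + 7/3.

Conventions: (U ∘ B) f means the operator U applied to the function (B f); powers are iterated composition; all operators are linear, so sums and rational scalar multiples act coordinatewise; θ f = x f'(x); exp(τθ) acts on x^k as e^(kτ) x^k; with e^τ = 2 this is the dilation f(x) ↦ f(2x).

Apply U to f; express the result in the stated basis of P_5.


exp(τθ) x^k = e^(kτ) x^k; with e^τ = 2 this sends x^k to 2^k x^k
x ↦ 2 x
x^2 ↦ 4 x^2
x^3 ↦ 8 x^3
applying this coordinatewise to f: exp(τθ) f = 24x^3 + 16x^2 - 12x + 7/3

the image equals g(x) = 24x^3 + 16x^2 - 12x + 7/3


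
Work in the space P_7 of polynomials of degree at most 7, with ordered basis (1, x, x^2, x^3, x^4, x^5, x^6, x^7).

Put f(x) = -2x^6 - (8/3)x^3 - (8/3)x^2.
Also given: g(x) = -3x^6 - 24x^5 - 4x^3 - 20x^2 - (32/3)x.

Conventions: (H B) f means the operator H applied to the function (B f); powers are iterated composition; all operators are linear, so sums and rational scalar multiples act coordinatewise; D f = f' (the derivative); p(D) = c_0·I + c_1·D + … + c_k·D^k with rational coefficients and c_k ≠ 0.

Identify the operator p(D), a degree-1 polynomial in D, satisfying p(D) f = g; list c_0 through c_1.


D^0 f = -2x^6 - (8/3)x^3 - (8/3)x^2
D^1 f = -12x^5 - 8x^2 - (16/3)x
matching coefficients of g against c_0 f + c_1 Df + … from the top degree down determines the c_i
solution: c_0 = 3/2, c_1 = 2

p(D) = (3/2)·I + 2·D, i.e. c_0 = 3/2, c_1 = 2


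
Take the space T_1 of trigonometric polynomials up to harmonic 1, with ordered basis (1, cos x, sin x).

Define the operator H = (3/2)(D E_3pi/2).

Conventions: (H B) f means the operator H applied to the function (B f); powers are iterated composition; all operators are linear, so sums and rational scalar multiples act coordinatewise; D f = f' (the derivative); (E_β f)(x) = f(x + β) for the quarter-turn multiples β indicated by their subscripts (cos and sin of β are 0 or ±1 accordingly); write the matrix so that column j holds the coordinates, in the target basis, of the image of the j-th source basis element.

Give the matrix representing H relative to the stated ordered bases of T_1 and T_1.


the matrix is [[0, 0, 0]; [0, 3/2, 0]; [0, 0, 3/2]] (rows listed top to bottom)

image of 1: 0
image of cos x: (3/2)cos x
image of sin x: (3/2)sin x
each image's coordinates form column j of the matrix


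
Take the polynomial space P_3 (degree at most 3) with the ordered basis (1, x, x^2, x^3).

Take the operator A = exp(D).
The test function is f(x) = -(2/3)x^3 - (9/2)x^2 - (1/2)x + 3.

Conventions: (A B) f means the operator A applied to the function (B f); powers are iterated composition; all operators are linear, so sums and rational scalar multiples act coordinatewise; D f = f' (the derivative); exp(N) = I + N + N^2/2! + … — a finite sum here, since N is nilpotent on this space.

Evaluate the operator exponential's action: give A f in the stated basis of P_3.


order-1 term: -2x^2 - 9x - 1/2
order-2 term: -2x - 9/2
order-3 term: -2/3
the series for exp(D) f terminates at order 3
exp(D) f = -(2/3)x^3 - (13/2)x^2 - (23/2)x - 8/3

the image equals g(x) = -(2/3)x^3 - (13/2)x^2 - (23/2)x - 8/3


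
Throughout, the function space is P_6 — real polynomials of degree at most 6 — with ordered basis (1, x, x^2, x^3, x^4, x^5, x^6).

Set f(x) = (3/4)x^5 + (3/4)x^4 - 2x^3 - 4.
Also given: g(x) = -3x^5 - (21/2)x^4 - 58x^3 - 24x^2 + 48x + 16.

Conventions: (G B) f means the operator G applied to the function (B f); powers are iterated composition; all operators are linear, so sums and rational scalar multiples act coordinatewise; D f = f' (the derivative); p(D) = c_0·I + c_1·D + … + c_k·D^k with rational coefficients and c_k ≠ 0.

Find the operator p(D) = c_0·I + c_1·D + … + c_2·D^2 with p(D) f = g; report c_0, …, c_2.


c_0 = -4, c_1 = -2, c_2 = -4

D^0 f = (3/4)x^5 + (3/4)x^4 - 2x^3 - 4
D^1 f = (15/4)x^4 + 3x^3 - 6x^2
D^2 f = 15x^3 + 9x^2 - 12x
matching coefficients of g against c_0 f + c_1 Df + … from the top degree down determines the c_i
solution: c_0 = -4, c_1 = -2, c_2 = -4


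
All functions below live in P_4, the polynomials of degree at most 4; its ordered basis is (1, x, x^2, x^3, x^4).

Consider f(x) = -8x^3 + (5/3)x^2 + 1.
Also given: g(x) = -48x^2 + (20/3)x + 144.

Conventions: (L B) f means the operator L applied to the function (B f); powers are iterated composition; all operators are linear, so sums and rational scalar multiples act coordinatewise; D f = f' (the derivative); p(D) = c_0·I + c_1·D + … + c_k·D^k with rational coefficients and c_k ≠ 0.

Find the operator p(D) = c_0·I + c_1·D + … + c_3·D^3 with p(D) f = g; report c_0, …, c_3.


c_0 = 0, c_1 = 2, c_2 = 0, c_3 = -3

D^0 f = -8x^3 + (5/3)x^2 + 1
D^1 f = -24x^2 + (10/3)x
D^2 f = -48x + 10/3
D^3 f = -48
matching coefficients of g against c_0 f + c_1 Df + … from the top degree down determines the c_i
solution: c_0 = 0, c_1 = 2, c_2 = 0, c_3 = -3


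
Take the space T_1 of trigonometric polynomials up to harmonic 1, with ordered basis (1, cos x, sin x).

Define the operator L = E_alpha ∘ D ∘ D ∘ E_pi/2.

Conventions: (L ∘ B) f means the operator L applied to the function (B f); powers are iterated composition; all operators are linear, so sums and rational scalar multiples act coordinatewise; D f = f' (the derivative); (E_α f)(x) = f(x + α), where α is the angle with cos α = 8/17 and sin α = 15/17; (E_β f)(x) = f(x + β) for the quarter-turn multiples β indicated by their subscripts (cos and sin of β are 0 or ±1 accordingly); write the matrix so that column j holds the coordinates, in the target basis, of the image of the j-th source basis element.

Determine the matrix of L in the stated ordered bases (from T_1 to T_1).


the matrix is [[0, 0, 0]; [0, 15/17, -8/17]; [0, 8/17, 15/17]] (rows listed top to bottom)

image of 1: 0
image of cos x: (15/17)cos x + (8/17)sin x
image of sin x: -(8/17)cos x + (15/17)sin x
each image's coordinates form column j of the matrix


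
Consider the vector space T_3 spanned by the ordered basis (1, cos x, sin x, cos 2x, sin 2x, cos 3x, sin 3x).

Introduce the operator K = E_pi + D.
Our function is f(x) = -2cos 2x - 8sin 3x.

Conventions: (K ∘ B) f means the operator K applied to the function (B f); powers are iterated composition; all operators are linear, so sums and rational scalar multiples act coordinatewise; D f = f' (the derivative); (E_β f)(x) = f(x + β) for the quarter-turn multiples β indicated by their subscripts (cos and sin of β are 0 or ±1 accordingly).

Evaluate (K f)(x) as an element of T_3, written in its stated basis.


E_pi f = -2cos 2x + 8sin 3x
D f = 4sin 2x - 24cos 3x
(E_pi + D) f = -2cos 2x + 4sin 2x - 24cos 3x + 8sin 3x

the image equals g(x) = -2cos 2x + 4sin 2x - 24cos 3x + 8sin 3x


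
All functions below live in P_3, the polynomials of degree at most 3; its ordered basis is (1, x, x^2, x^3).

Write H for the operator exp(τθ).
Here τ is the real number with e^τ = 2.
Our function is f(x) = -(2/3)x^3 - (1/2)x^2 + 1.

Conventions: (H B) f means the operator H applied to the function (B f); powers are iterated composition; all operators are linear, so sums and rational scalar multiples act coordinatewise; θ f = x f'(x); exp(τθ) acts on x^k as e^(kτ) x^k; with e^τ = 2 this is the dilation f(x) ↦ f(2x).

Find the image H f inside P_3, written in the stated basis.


the image equals g(x) = -(16/3)x^3 - 2x^2 + 1

exp(τθ) x^k = e^(kτ) x^k; with e^τ = 2 this sends x^k to 2^k x^k
x^2 ↦ 4 x^2
x^3 ↦ 8 x^3
applying this coordinatewise to f: exp(τθ) f = -(16/3)x^3 - 2x^2 + 1


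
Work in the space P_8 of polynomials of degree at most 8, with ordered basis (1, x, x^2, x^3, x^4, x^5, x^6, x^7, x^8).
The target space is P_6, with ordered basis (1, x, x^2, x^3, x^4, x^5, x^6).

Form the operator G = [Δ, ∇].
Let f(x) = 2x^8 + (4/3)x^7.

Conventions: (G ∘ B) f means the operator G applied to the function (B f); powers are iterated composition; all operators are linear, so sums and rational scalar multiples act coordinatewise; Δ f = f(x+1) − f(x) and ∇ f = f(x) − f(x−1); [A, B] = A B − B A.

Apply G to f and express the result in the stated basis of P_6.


∇ f = 16x^7 - (140/3)x^6 + 84x^5 - (280/3)x^4 + (196/3)x^3 - 28x^2 + (20/3)x - 2/3
Δ ∇ f = 112x^6 + 56x^5 + 280x^4 + (280/3)x^3 + 112x^2 + (56/3)x + 4
Δ f = 16x^7 + (196/3)x^6 + 140x^5 + (560/3)x^4 + (476/3)x^3 + 84x^2 + (76/3)x + 10/3
∇ Δ f = 112x^6 + 56x^5 + 280x^4 + (280/3)x^3 + 112x^2 + (56/3)x + 4
[Δ, ∇] f = 0

the result is g(x) = 0


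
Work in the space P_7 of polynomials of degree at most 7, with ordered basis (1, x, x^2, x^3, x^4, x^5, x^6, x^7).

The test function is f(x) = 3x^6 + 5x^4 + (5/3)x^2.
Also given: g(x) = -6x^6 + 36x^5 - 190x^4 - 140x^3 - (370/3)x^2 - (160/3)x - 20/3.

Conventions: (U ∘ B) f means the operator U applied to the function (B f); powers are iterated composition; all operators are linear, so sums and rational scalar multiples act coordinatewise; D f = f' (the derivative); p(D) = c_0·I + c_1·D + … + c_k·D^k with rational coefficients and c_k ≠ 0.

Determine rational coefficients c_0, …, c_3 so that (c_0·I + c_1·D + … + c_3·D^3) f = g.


c_0 = -2, c_1 = 2, c_2 = -2, c_3 = -1/2

D^0 f = 3x^6 + 5x^4 + (5/3)x^2
D^1 f = 18x^5 + 20x^3 + (10/3)x
D^2 f = 90x^4 + 60x^2 + 10/3
D^3 f = 360x^3 + 120x
matching coefficients of g against c_0 f + c_1 Df + … from the top degree down determines the c_i
solution: c_0 = -2, c_1 = 2, c_2 = -2, c_3 = -1/2


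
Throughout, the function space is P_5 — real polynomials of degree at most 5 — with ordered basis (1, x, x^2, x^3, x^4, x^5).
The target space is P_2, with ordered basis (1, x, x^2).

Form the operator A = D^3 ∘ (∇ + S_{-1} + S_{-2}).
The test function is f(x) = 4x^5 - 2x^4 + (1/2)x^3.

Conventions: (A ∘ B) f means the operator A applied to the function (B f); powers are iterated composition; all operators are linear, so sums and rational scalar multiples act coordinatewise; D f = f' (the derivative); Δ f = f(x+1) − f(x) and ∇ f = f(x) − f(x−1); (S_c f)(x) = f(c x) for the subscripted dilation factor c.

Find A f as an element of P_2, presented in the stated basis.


∇ f = 20x^4 - 48x^3 + (107/2)x^2 - (59/2)x + 13/2
S_{-1} f = -4x^5 - 2x^4 - (1/2)x^3
S_{-2} f = -128x^5 - 32x^4 - 4x^3
(∇ + S_{-1} + S_{-2}) f = -132x^5 - 14x^4 - (105/2)x^3 + (107/2)x^2 - (59/2)x + 13/2
D (∇ + S_{-1} + S_{-2}) f = -660x^4 - 56x^3 - (315/2)x^2 + 107x - 59/2
D D (∇ + S_{-1} + S_{-2}) f = -2640x^3 - 168x^2 - 315x + 107
D D D (∇ + S_{-1} + S_{-2}) f = -7920x^2 - 336x - 315

g(x) = -7920x^2 - 336x - 315


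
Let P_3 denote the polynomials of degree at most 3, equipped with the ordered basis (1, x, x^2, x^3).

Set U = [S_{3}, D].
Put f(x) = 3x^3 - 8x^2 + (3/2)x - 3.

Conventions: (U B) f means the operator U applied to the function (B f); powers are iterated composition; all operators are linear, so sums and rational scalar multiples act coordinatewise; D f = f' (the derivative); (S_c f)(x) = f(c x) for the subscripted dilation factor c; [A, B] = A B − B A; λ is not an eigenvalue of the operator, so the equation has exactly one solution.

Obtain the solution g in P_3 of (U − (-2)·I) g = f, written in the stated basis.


the result is g(x) = (3/2)x^3 + (73/2)x^2 + (879/4)x + 873/4

write g with unknown coordinates in the stated basis and equate coefficients in (U − (-2)·I) g = f
solving from the highest basis element down gives g = (3/2)x^3 + (73/2)x^2 + (879/4)x + 873/4
check: U g = -81x^2 - 438x - 879/2
so U g − (-2)·g = 3x^3 - 8x^2 + (3/2)x - 3 = f ✓


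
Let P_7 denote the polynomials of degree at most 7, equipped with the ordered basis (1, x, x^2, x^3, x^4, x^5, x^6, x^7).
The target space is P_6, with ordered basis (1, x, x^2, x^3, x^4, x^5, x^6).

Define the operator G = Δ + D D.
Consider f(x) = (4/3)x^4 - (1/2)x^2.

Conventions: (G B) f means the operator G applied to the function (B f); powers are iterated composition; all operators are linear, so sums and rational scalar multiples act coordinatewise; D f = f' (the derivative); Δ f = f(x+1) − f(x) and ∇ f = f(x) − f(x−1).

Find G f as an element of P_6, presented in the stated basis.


Δ f = (16/3)x^3 + 8x^2 + (13/3)x + 5/6
D f = (16/3)x^3 - x
D D f = 16x^2 - 1
(Δ + D D) f = (16/3)x^3 + 24x^2 + (13/3)x - 1/6

the result is g(x) = (16/3)x^3 + 24x^2 + (13/3)x - 1/6


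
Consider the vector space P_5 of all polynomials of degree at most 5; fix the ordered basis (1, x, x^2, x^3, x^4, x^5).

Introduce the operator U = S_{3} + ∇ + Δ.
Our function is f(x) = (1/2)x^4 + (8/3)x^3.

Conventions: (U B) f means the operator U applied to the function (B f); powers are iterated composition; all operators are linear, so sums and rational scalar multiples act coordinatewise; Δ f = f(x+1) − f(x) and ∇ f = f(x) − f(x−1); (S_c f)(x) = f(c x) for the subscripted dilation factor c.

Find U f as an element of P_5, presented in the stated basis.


S_{3} f = (81/2)x^4 + 72x^3
∇ f = 2x^3 + 5x^2 - 6x + 13/6
Δ f = 2x^3 + 11x^2 + 10x + 19/6
(S_{3} + ∇ + Δ) f = (81/2)x^4 + 76x^3 + 16x^2 + 4x + 16/3

g(x) = (81/2)x^4 + 76x^3 + 16x^2 + 4x + 16/3


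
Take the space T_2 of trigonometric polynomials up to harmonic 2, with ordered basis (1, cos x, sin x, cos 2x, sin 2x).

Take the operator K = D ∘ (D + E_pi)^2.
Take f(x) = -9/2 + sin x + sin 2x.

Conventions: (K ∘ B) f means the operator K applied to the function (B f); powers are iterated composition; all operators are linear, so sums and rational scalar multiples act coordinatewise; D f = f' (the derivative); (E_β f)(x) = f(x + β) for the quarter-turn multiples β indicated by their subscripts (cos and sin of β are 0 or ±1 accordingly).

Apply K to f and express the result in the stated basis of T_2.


the result is g(x) = 2sin x - 6cos 2x - 8sin 2x

D f = cos x + 2cos 2x
E_pi f = -9/2 - sin x + sin 2x
(D + E_pi) f = -9/2 + cos x - sin x + 2cos 2x + sin 2x
D (D + E_pi) f = -cos x - sin x + 2cos 2x - 4sin 2x
E_pi (D + E_pi) f = -9/2 - cos x + sin x + 2cos 2x + sin 2x
(D + E_pi) (D + E_pi) f = -9/2 - 2cos x + 4cos 2x - 3sin 2x
D (D + E_pi)^2 f = 2sin x - 6cos 2x - 8sin 2x


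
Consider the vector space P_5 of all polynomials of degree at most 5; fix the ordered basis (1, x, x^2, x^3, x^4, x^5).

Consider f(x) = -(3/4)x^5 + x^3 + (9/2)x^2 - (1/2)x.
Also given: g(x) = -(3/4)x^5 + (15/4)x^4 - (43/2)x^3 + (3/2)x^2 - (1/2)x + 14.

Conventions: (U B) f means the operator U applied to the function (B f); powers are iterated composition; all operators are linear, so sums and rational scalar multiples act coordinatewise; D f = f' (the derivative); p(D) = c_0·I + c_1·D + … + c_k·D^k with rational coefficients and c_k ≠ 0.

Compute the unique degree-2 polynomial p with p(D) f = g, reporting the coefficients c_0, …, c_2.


D^0 f = -(3/4)x^5 + x^3 + (9/2)x^2 - (1/2)x
D^1 f = -(15/4)x^4 + 3x^2 + 9x - 1/2
D^2 f = -15x^3 + 6x + 9
matching coefficients of g against c_0 f + c_1 Df + … from the top degree down determines the c_i
solution: c_0 = 1, c_1 = -1, c_2 = 3/2

p(D) = I − D + (3/2)·D^2, i.e. c_0 = 1, c_1 = -1, c_2 = 3/2


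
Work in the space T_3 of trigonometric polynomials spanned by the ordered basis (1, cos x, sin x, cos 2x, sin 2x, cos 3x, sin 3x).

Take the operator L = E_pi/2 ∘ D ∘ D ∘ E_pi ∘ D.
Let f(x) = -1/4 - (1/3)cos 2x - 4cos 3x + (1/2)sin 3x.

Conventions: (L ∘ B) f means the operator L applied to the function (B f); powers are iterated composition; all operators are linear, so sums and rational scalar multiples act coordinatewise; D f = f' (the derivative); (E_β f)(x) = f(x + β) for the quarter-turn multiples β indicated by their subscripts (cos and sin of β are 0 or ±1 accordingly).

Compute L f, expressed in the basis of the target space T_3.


the result is g(x) = (8/3)sin 2x - 108cos 3x + (27/2)sin 3x

D f = (2/3)sin 2x + (3/2)cos 3x + 12sin 3x
E_pi D f = (2/3)sin 2x - (3/2)cos 3x - 12sin 3x
D E_pi D f = (4/3)cos 2x - 36cos 3x + (9/2)sin 3x
D (D ∘ E_pi) D f = -(8/3)sin 2x + (27/2)cos 3x + 108sin 3x
E_pi/2 D (D ∘ E_pi) D f = (8/3)sin 2x - 108cos 3x + (27/2)sin 3x


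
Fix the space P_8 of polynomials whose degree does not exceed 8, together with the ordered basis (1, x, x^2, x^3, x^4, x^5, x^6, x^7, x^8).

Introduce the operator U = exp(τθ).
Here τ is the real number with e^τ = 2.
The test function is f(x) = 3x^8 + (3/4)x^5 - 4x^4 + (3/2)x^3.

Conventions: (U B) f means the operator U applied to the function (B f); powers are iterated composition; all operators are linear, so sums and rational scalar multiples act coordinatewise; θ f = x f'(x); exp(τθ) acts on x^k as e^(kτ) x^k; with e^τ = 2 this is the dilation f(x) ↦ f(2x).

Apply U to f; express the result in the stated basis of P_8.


exp(τθ) x^k = e^(kτ) x^k; with e^τ = 2 this sends x^k to 2^k x^k
x^3 ↦ 8 x^3
x^4 ↦ 16 x^4
x^5 ↦ 32 x^5
x^8 ↦ 256 x^8
applying this coordinatewise to f: exp(τθ) f = 768x^8 + 24x^5 - 64x^4 + 12x^3

the image equals g(x) = 768x^8 + 24x^5 - 64x^4 + 12x^3
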